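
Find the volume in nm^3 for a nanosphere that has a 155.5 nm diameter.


Radius r = 155.5/2 = 77.75 nm
Volume V = (4/3) * pi * r^3
V = (4/3) * pi * (77.75)^3
V = 1968746.52 nm^3

1968746.52


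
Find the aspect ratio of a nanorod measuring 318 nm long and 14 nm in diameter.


Aspect ratio AR = length / diameter
AR = 318 / 14
AR = 22.71

22.71


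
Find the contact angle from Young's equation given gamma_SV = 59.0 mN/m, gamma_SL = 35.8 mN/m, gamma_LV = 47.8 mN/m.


cos(theta) = (gamma_SV - gamma_SL) / gamma_LV
cos(theta) = (59.0 - 35.8) / 47.8
cos(theta) = 0.485356
theta = arccos(0.485356) = 60.96 degrees

60.96


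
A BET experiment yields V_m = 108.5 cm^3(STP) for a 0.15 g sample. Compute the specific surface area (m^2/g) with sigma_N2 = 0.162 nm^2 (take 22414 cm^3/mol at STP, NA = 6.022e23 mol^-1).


Number of moles in monolayer = V_m / 22414 = 108.5 / 22414 = 0.00484072
Number of molecules = moles * NA = 0.00484072 * 6.022e23
SA = molecules * sigma / mass
SA = (108.5 / 22414) * 6.022e23 * 0.162e-18 / 0.15
SA = 3148.3 m^2/g

3148.3


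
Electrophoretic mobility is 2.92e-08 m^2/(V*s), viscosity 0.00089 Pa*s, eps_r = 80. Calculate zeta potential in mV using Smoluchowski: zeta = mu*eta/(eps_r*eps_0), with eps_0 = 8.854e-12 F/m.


Smoluchowski equation: zeta = mu * eta / (eps_r * eps_0)
zeta = 2.92e-08 * 0.00089 / (80 * 8.854e-12)
zeta = 0.03669 V = 36.69 mV

36.69


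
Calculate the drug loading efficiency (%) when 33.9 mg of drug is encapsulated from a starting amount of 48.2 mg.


Drug loading efficiency = (drug loaded / drug initial) * 100
DLE = 33.9 / 48.2 * 100
DLE = 0.7033 * 100
DLE = 70.33%

70.33


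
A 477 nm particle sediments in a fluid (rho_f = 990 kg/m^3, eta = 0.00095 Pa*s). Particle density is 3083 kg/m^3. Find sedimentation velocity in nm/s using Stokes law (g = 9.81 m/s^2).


Radius R = 477/2 nm = 2.385e-07 m
Density difference = 3083 - 990 = 2093 kg/m^3
v = 2 * R^2 * (rho_p - rho_f) * g / (9 * eta)
v = 2 * (2.385e-07)^2 * 2093 * 9.81 / (9 * 0.00095)
v = 2.73199e-07 m/s = 273.1989 nm/s

273.1989


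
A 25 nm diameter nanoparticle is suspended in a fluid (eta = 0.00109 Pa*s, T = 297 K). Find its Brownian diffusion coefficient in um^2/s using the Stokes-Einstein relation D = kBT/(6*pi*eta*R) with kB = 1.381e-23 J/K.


Radius R = 25/2 = 12.5 nm = 1.25e-08 m
D = kB*T / (6*pi*eta*R)
D = 1.381e-23 * 297 / (6 * pi * 0.00109 * 1.25e-08)
D = 1.59703e-11 m^2/s = 15.97 um^2/s

15.97


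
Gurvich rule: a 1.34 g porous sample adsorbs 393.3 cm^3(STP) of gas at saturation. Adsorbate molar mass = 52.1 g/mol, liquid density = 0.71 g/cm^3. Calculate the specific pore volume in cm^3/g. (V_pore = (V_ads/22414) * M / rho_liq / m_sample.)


Moles adsorbed n = V_ads / 22414 = 393.3 / 22414 = 1.754707e-02 mol
Liquid volume V_liq = n * M / rho_liq = 1.754707e-02 * 52.1 / 0.71 = 1.28761 cm^3
Specific pore volume V_pore = V_liq / m_sample = 1.28761 / 1.34
V_pore = 0.9609 cm^3/g

0.9609


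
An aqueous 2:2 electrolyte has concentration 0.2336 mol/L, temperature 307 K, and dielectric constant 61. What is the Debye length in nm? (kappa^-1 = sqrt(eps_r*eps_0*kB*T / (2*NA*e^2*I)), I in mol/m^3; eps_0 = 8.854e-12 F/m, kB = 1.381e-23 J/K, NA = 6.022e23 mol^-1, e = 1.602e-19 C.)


Ionic strength I = 0.2336 * 2^2 * 1000 = 934.4 mol/m^3
kappa^-1 = sqrt(61 * 8.854e-12 * 1.381e-23 * 307 / (2 * 6.022e23 * (1.602e-19)^2 * 934.4))
kappa^-1 = 0.282 nm

0.282


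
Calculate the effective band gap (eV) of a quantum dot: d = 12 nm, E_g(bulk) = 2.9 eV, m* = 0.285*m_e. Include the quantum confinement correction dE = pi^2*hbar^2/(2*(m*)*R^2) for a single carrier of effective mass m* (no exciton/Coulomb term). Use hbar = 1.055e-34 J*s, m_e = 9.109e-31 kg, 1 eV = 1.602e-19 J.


Radius R = 12/2 nm = 6e-09 m
Confinement energy dE = pi^2 * hbar^2 / (2 * m_eff * m_e * R^2)
dE = pi^2 * (1.055e-34)^2 / (2 * 0.285 * 9.109e-31 * (6e-09)^2) J, divided by 1.602e-19 J/eV
dE = 0.0367 eV
Total band gap = E_g(bulk) + dE = 2.9 + 0.0367 = 2.9367 eV

2.9367


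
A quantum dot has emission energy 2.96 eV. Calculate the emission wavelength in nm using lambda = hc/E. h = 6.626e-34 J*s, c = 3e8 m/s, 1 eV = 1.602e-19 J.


Convert energy: E = 2.96 eV = 2.96 * 1.602e-19 = 4.74192e-19 J
lambda = h*c / E = 6.626e-34 * 3e8 / 4.74192e-19
lambda = 4.19197e-07 m = 419.2 nm

419.2


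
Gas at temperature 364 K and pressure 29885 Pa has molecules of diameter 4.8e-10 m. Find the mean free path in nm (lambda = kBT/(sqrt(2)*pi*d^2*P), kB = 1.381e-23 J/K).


Mean free path: lambda = kB*T / (sqrt(2) * pi * d^2 * P)
lambda = 1.381e-23 * 364 / (sqrt(2) * pi * (4.8e-10)^2 * 29885)
lambda = 1.64322e-07 m
lambda = 164.32 nm

164.32


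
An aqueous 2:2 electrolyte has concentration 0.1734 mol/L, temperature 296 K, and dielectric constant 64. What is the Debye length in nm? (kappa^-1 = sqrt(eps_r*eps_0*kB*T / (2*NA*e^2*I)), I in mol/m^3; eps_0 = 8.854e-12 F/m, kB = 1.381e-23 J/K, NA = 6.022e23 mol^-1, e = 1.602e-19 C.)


Ionic strength I = 0.1734 * 2^2 * 1000 = 693.6 mol/m^3
kappa^-1 = sqrt(64 * 8.854e-12 * 1.381e-23 * 296 / (2 * 6.022e23 * (1.602e-19)^2 * 693.6))
kappa^-1 = 0.329 nm

0.329


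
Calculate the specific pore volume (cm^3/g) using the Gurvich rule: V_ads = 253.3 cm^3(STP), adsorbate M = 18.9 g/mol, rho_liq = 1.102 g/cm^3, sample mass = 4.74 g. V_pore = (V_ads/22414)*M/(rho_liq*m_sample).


Moles adsorbed n = V_ads / 22414 = 253.3 / 22414 = 1.130097e-02 mol
Liquid volume V_liq = n * M / rho_liq = 1.130097e-02 * 18.9 / 1.102 = 0.19382 cm^3
Specific pore volume V_pore = V_liq / m_sample = 0.19382 / 4.74
V_pore = 0.0409 cm^3/g

0.0409


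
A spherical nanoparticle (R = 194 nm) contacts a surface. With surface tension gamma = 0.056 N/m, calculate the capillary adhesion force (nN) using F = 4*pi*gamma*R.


Convert radius: R = 194 nm = 1.94e-07 m
F = 4 * pi * gamma * R
F = 4 * pi * 0.056 * 1.94e-07
F = 1.36521e-07 N = 136.5211 nN

136.5211


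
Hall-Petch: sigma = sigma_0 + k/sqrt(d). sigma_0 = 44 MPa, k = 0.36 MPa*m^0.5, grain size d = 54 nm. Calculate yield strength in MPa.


d = 54 nm = 5.4e-08 m
sqrt(d) = 0.000232379
Hall-Petch contribution = k / sqrt(d) = 0.36 / 0.000232379 = 1549.2 MPa
sigma = sigma_0 + k/sqrt(d) = 44 + 1549.2 = 1593.2 MPa

1593.2


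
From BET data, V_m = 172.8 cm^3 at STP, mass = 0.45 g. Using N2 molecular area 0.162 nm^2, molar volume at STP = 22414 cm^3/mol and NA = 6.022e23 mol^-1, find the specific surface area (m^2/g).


Number of moles in monolayer = V_m / 22414 = 172.8 / 22414 = 0.00770947
Number of molecules = moles * NA = 0.00770947 * 6.022e23
SA = molecules * sigma / mass
SA = (172.8 / 22414) * 6.022e23 * 0.162e-18 / 0.45
SA = 1671.4 m^2/g

1671.4


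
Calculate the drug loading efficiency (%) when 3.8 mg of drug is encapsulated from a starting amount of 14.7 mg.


Drug loading efficiency = (drug loaded / drug initial) * 100
DLE = 3.8 / 14.7 * 100
DLE = 0.2585 * 100
DLE = 25.85%

25.85


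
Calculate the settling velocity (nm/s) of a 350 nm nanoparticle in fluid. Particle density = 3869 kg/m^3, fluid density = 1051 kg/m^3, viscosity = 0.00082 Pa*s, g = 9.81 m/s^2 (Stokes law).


Radius R = 350/2 nm = 1.75e-07 m
Density difference = 3869 - 1051 = 2818 kg/m^3
v = 2 * R^2 * (rho_p - rho_f) * g / (9 * eta)
v = 2 * (1.75e-07)^2 * 2818 * 9.81 / (9 * 0.00082)
v = 2.29435e-07 m/s = 229.435 nm/s

229.435


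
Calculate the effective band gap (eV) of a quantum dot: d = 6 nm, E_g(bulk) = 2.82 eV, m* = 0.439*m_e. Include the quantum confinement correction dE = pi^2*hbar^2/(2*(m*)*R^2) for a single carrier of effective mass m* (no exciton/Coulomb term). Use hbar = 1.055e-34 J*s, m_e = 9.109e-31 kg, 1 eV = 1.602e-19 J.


Radius R = 6/2 nm = 3e-09 m
Confinement energy dE = pi^2 * hbar^2 / (2 * m_eff * m_e * R^2)
dE = pi^2 * (1.055e-34)^2 / (2 * 0.439 * 9.109e-31 * (3e-09)^2) J, divided by 1.602e-19 J/eV
dE = 0.0953 eV
Total band gap = E_g(bulk) + dE = 2.82 + 0.0953 = 2.9153 eV

2.9153


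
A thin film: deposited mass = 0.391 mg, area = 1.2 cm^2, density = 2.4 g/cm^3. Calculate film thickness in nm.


Convert: m = 0.391 mg = 3.9100e-07 kg, A = 1.2 cm^2 = 1.2000e-04 m^2, rho = 2.4 g/cm^3 = 2400 kg/m^3
t = m / (A * rho)
t = 3.9100e-07 / (1.2000e-04 * 2400)
t = 1.3576e-06 m = 1357.6 nm

1357.6


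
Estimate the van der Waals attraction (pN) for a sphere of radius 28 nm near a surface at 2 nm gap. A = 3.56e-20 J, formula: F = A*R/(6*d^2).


Convert to SI: R = 28 nm = 2.8e-08 m, d = 2 nm = 2e-09 m
F = A * R / (6 * d^2)
F = 3.56e-20 * 2.8e-08 / (6 * (2e-09)^2)
F = 4.15333e-11 N = 41.533 pN

41.533


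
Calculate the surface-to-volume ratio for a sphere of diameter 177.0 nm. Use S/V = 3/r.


Radius r = 177.0/2 = 88.5 nm
S/V = 3 / r = 3 / 88.5
S/V = 0.0339 nm^-1

0.0339


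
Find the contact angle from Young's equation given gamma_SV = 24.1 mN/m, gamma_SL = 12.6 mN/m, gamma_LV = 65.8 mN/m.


cos(theta) = (gamma_SV - gamma_SL) / gamma_LV
cos(theta) = (24.1 - 12.6) / 65.8
cos(theta) = 0.174772
theta = arccos(0.174772) = 79.93 degrees

79.93


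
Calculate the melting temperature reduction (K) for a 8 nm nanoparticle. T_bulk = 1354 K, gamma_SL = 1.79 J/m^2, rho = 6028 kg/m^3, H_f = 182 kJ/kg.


Radius R = 8/2 = 4 nm = 4e-09 m
Convert H_f = 182 kJ/kg = 182000 J/kg
dT = 2 * gamma_SL * T_bulk / (rho * H_f * R)
dT = 2 * 1.79 * 1354 / (6028 * 182000 * 4e-09)
dT = 1104.6 K

1104.6


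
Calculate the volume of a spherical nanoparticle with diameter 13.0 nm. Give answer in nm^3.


Radius r = 13.0/2 = 6.5 nm
Volume V = (4/3) * pi * r^3
V = (4/3) * pi * (6.5)^3
V = 1150.35 nm^3

1150.35


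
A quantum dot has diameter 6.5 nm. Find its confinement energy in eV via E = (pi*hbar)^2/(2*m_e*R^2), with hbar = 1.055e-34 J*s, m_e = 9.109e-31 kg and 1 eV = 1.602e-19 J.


Radius R = 6.5/2 = 3.25 nm = 3.25e-09 m
E = (pi * 1.055e-34)^2 / (2 * 9.109e-31 * (3.25e-09)^2)
E(J) = 5.7087e-21
E = E(J) / 1.602e-19 = 0.0356 eV

0.0356


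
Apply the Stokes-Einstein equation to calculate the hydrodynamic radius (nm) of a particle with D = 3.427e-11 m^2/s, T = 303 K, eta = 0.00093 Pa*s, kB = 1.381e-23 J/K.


Stokes-Einstein: R = kB*T / (6*pi*eta*D)
R = 1.381e-23 * 303 / (6 * pi * 0.00093 * 3.427e-11)
R = 6.96527e-09 m = 6.97 nm

6.97


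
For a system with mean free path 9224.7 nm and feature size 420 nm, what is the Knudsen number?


Knudsen number Kn = lambda / L
Kn = 9224.7 / 420
Kn = 21.9636

21.9636


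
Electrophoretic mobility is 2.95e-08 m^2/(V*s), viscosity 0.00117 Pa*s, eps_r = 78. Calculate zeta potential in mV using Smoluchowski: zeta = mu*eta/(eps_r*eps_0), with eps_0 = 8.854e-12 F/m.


Smoluchowski equation: zeta = mu * eta / (eps_r * eps_0)
zeta = 2.95e-08 * 0.00117 / (78 * 8.854e-12)
zeta = 0.049977 V = 49.98 mV

49.98


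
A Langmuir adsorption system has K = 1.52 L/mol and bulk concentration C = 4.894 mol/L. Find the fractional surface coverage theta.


Langmuir isotherm: theta = K*C / (1 + K*C)
K*C = 1.52 * 4.894 = 7.43888
theta = 7.43888 / (1 + 7.43888) = 7.43888 / 8.43888
theta = 0.8815

0.8815


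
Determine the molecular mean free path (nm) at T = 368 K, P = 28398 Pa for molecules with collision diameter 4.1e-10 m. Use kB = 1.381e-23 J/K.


Mean free path: lambda = kB*T / (sqrt(2) * pi * d^2 * P)
lambda = 1.381e-23 * 368 / (sqrt(2) * pi * (4.1e-10)^2 * 28398)
lambda = 2.39619e-07 m
lambda = 239.62 nm

239.62


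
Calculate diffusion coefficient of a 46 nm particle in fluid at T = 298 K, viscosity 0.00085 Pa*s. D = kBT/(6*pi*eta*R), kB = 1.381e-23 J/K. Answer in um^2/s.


Radius R = 46/2 = 23 nm = 2.3e-08 m
D = kB*T / (6*pi*eta*R)
D = 1.381e-23 * 298 / (6 * pi * 0.00085 * 2.3e-08)
D = 1.11677e-11 m^2/s = 11.168 um^2/s

11.168


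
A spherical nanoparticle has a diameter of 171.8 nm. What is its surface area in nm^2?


Radius r = 171.8/2 = 85.9 nm
Surface area SA = 4 * pi * r^2
SA = 4 * pi * (85.9)^2
SA = 92724.86 nm^2

92724.86


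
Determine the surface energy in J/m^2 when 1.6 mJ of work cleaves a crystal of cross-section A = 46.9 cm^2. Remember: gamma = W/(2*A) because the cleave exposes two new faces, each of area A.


Convert: A = 46.9 cm^2 = 0.00469 m^2, W = 1.6 mJ = 0.0016 J
Cleaving exposes two faces of area A, so total new surface = 2*A and gamma = W / (2*A)
gamma = 0.0016 / (2 * 0.00469)
gamma = 0.171 J/m^2

0.171


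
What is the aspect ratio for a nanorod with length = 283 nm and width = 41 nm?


Aspect ratio AR = length / diameter
AR = 283 / 41
AR = 6.9

6.9


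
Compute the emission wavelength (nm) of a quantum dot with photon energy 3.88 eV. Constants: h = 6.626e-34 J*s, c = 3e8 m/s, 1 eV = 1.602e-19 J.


Convert energy: E = 3.88 eV = 3.88 * 1.602e-19 = 6.21576e-19 J
lambda = h*c / E = 6.626e-34 * 3e8 / 6.21576e-19
lambda = 3.198e-07 m = 319.8 nm

319.8


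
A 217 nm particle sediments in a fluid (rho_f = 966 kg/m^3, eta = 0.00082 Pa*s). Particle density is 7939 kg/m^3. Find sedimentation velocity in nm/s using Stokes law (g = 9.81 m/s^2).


Radius R = 217/2 nm = 1.085e-07 m
Density difference = 7939 - 966 = 6973 kg/m^3
v = 2 * R^2 * (rho_p - rho_f) * g / (9 * eta)
v = 2 * (1.085e-07)^2 * 6973 * 9.81 / (9 * 0.00082)
v = 2.18234e-07 m/s = 218.2337 nm/s

218.2337


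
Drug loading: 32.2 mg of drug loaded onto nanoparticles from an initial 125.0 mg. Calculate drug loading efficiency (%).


Drug loading efficiency = (drug loaded / drug initial) * 100
DLE = 32.2 / 125.0 * 100
DLE = 0.2576 * 100
DLE = 25.76%

25.76


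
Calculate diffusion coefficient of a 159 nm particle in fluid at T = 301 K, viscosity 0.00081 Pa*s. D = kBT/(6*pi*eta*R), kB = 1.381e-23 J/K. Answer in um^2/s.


Radius R = 159/2 = 79.5 nm = 7.95e-08 m
D = kB*T / (6*pi*eta*R)
D = 1.381e-23 * 301 / (6 * pi * 0.00081 * 7.95e-08)
D = 3.42458e-12 m^2/s = 3.425 um^2/s

3.425


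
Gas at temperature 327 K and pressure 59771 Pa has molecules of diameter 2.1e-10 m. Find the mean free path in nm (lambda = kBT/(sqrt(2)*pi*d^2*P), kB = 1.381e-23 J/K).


Mean free path: lambda = kB*T / (sqrt(2) * pi * d^2 * P)
lambda = 1.381e-23 * 327 / (sqrt(2) * pi * (2.1e-10)^2 * 59771)
lambda = 3.85609e-07 m
lambda = 385.61 nm

385.61


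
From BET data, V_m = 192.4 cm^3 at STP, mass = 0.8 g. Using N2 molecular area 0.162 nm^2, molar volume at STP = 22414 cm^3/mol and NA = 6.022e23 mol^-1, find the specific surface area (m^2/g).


Number of moles in monolayer = V_m / 22414 = 192.4 / 22414 = 0.00858392
Number of molecules = moles * NA = 0.00858392 * 6.022e23
SA = molecules * sigma / mass
SA = (192.4 / 22414) * 6.022e23 * 0.162e-18 / 0.8
SA = 1046.8 m^2/g

1046.8


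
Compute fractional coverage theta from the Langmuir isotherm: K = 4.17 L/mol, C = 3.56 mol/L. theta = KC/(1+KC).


Langmuir isotherm: theta = K*C / (1 + K*C)
K*C = 4.17 * 3.56 = 14.8452
theta = 14.8452 / (1 + 14.8452) = 14.8452 / 15.8452
theta = 0.9369

0.9369


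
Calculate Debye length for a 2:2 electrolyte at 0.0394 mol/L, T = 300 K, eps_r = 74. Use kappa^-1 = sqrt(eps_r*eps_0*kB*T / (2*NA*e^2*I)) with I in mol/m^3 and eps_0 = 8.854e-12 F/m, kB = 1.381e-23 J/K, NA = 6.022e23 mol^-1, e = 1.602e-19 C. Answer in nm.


Ionic strength I = 0.0394 * 2^2 * 1000 = 157.6 mol/m^3
kappa^-1 = sqrt(74 * 8.854e-12 * 1.381e-23 * 300 / (2 * 6.022e23 * (1.602e-19)^2 * 157.6))
kappa^-1 = 0.746 nm

0.746


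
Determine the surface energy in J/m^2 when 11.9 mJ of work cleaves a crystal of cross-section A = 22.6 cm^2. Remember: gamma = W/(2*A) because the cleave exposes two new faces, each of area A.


Convert: A = 22.6 cm^2 = 0.00226 m^2, W = 11.9 mJ = 0.0119 J
Cleaving exposes two faces of area A, so total new surface = 2*A and gamma = W / (2*A)
gamma = 0.0119 / (2 * 0.00226)
gamma = 2.633 J/m^2

2.633


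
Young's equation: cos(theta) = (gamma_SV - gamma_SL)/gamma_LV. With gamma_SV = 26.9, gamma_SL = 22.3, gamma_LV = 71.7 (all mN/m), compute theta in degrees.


cos(theta) = (gamma_SV - gamma_SL) / gamma_LV
cos(theta) = (26.9 - 22.3) / 71.7
cos(theta) = 0.064156
theta = arccos(0.064156) = 86.32 degrees

86.32


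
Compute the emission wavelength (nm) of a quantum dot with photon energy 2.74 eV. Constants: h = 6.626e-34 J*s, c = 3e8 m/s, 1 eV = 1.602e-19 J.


Convert energy: E = 2.74 eV = 2.74 * 1.602e-19 = 4.38948e-19 J
lambda = h*c / E = 6.626e-34 * 3e8 / 4.38948e-19
lambda = 4.52855e-07 m = 452.9 nm

452.9


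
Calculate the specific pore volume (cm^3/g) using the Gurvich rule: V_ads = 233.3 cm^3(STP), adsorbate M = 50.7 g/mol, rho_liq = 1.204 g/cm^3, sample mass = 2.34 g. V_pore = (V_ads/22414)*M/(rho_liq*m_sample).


Moles adsorbed n = V_ads / 22414 = 233.3 / 22414 = 1.040867e-02 mol
Liquid volume V_liq = n * M / rho_liq = 1.040867e-02 * 50.7 / 1.204 = 0.43831 cm^3
Specific pore volume V_pore = V_liq / m_sample = 0.43831 / 2.34
V_pore = 0.1873 cm^3/g

0.1873


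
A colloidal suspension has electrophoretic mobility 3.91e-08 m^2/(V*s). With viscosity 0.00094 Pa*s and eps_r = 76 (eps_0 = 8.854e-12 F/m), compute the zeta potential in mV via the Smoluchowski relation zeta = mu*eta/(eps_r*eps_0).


Smoluchowski equation: zeta = mu * eta / (eps_r * eps_0)
zeta = 3.91e-08 * 0.00094 / (76 * 8.854e-12)
zeta = 0.05462 V = 54.62 mV

54.62


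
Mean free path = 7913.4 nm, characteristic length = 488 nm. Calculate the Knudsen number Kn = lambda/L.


Knudsen number Kn = lambda / L
Kn = 7913.4 / 488
Kn = 16.216

16.216


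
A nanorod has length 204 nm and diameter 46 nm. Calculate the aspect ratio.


Aspect ratio AR = length / diameter
AR = 204 / 46
AR = 4.43

4.43


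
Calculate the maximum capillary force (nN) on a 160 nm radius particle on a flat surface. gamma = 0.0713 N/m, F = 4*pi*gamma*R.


Convert radius: R = 160 nm = 1.6e-07 m
F = 4 * pi * gamma * R
F = 4 * pi * 0.0713 * 1.6e-07
F = 1.43357e-07 N = 143.3572 nN

143.3572


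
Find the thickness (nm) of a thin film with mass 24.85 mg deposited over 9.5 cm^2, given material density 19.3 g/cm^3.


Convert: m = 24.85 mg = 2.4850e-05 kg, A = 9.5 cm^2 = 9.5000e-04 m^2, rho = 19.3 g/cm^3 = 19300 kg/m^3
t = m / (A * rho)
t = 2.4850e-05 / (9.5000e-04 * 19300)
t = 1.3553e-06 m = 1355.3 nm

1355.3


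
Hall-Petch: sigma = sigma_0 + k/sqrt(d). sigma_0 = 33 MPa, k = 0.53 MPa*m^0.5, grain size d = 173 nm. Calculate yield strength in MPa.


d = 173 nm = 1.73e-07 m
sqrt(d) = 0.0004159327
Hall-Petch contribution = k / sqrt(d) = 0.53 / 0.0004159327 = 1274.2 MPa
sigma = sigma_0 + k/sqrt(d) = 33 + 1274.2 = 1307.2 MPa

1307.2


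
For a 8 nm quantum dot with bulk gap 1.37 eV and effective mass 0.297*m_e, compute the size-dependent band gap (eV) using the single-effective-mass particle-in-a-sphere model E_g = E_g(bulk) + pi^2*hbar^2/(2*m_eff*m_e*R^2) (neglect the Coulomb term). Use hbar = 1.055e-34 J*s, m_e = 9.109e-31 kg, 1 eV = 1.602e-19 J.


Radius R = 8/2 nm = 4e-09 m
Confinement energy dE = pi^2 * hbar^2 / (2 * m_eff * m_e * R^2)
dE = pi^2 * (1.055e-34)^2 / (2 * 0.297 * 9.109e-31 * (4e-09)^2) J, divided by 1.602e-19 J/eV
dE = 0.0792 eV
Total band gap = E_g(bulk) + dE = 1.37 + 0.0792 = 1.4492 eV

1.4492


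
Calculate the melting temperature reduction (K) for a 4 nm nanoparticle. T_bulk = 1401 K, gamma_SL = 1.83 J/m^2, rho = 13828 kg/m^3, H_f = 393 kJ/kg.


Radius R = 4/2 = 2 nm = 2e-09 m
Convert H_f = 393 kJ/kg = 393000 J/kg
dT = 2 * gamma_SL * T_bulk / (rho * H_f * R)
dT = 2 * 1.83 * 1401 / (13828 * 393000 * 2e-09)
dT = 471.8 K

471.8


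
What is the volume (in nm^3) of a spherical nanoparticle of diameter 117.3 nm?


Radius r = 117.3/2 = 58.65 nm
Volume V = (4/3) * pi * r^3
V = (4/3) * pi * (58.65)^3
V = 845069.95 nm^3

845069.95


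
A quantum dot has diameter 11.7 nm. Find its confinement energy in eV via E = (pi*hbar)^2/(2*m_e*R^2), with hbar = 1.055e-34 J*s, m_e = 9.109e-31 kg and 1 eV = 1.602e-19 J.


Radius R = 11.7/2 = 5.85 nm = 5.85e-09 m
E = (pi * 1.055e-34)^2 / (2 * 9.109e-31 * (5.85e-09)^2)
E(J) = 1.76194e-21
E = E(J) / 1.602e-19 = 0.011 eV

0.011


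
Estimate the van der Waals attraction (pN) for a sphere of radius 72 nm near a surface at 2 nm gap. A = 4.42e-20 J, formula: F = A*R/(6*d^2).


Convert to SI: R = 72 nm = 7.2e-08 m, d = 2 nm = 2e-09 m
F = A * R / (6 * d^2)
F = 4.42e-20 * 7.2e-08 / (6 * (2e-09)^2)
F = 1.326e-10 N = 132.6 pN

132.6


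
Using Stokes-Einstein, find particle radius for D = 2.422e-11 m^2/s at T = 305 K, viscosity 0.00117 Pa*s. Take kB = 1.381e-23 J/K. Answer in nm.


Stokes-Einstein: R = kB*T / (6*pi*eta*D)
R = 1.381e-23 * 305 / (6 * pi * 0.00117 * 2.422e-11)
R = 7.88556e-09 m = 7.89 nm

7.89


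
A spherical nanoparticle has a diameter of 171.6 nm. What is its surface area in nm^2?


Radius r = 171.6/2 = 85.8 nm
Surface area SA = 4 * pi * r^2
SA = 4 * pi * (85.8)^2
SA = 92509.1 nm^2

92509.1


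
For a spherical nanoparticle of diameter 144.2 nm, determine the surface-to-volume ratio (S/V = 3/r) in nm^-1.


Radius r = 144.2/2 = 72.1 nm
S/V = 3 / r = 3 / 72.1
S/V = 0.0416 nm^-1

0.0416


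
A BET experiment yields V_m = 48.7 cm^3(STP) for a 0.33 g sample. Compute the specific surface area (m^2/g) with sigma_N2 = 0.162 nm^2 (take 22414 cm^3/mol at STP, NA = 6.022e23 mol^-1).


Number of moles in monolayer = V_m / 22414 = 48.7 / 22414 = 0.00217275
Number of molecules = moles * NA = 0.00217275 * 6.022e23
SA = molecules * sigma / mass
SA = (48.7 / 22414) * 6.022e23 * 0.162e-18 / 0.33
SA = 642.3 m^2/g

642.3


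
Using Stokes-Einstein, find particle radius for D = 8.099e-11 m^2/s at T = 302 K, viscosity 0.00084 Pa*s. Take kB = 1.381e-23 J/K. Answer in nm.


Stokes-Einstein: R = kB*T / (6*pi*eta*D)
R = 1.381e-23 * 302 / (6 * pi * 0.00084 * 8.099e-11)
R = 3.25229e-09 m = 3.25 nm

3.25


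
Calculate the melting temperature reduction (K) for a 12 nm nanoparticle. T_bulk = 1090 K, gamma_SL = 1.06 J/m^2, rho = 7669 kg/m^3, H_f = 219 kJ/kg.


Radius R = 12/2 = 6 nm = 6e-09 m
Convert H_f = 219 kJ/kg = 219000 J/kg
dT = 2 * gamma_SL * T_bulk / (rho * H_f * R)
dT = 2 * 1.06 * 1090 / (7669 * 219000 * 6e-09)
dT = 229.3 K

229.3


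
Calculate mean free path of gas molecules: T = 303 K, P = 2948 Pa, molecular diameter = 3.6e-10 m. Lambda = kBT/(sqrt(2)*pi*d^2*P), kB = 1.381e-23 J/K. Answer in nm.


Mean free path: lambda = kB*T / (sqrt(2) * pi * d^2 * P)
lambda = 1.381e-23 * 303 / (sqrt(2) * pi * (3.6e-10)^2 * 2948)
lambda = 2.46513e-06 m
lambda = 2465.13 nm

2465.13


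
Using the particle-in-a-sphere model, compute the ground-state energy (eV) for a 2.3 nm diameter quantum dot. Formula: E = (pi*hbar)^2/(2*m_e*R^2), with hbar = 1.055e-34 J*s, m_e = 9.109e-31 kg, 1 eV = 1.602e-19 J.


Radius R = 2.3/2 = 1.15 nm = 1.15e-09 m
E = (pi * 1.055e-34)^2 / (2 * 9.109e-31 * (1.15e-09)^2)
E(J) = 4.55941e-20
E = E(J) / 1.602e-19 = 0.2846 eV

0.2846


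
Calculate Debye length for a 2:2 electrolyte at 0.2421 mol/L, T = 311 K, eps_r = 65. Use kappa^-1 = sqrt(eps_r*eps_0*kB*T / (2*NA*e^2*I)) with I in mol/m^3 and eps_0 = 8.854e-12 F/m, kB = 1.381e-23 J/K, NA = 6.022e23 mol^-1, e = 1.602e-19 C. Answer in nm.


Ionic strength I = 0.2421 * 2^2 * 1000 = 968.4 mol/m^3
kappa^-1 = sqrt(65 * 8.854e-12 * 1.381e-23 * 311 / (2 * 6.022e23 * (1.602e-19)^2 * 968.4))
kappa^-1 = 0.287 nm

0.287


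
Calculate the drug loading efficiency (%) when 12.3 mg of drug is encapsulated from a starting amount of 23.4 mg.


Drug loading efficiency = (drug loaded / drug initial) * 100
DLE = 12.3 / 23.4 * 100
DLE = 0.5256 * 100
DLE = 52.56%

52.56


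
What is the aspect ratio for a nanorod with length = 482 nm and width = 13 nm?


Aspect ratio AR = length / diameter
AR = 482 / 13
AR = 37.08

37.08


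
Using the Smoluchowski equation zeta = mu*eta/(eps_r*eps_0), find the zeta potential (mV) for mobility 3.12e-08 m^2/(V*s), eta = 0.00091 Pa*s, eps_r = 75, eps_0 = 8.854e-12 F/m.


Smoluchowski equation: zeta = mu * eta / (eps_r * eps_0)
zeta = 3.12e-08 * 0.00091 / (75 * 8.854e-12)
zeta = 0.042756 V = 42.76 mV

42.76


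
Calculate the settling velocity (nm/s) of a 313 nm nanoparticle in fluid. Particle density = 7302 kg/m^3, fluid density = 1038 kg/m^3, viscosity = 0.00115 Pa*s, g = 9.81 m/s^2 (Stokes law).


Radius R = 313/2 nm = 1.565e-07 m
Density difference = 7302 - 1038 = 6264 kg/m^3
v = 2 * R^2 * (rho_p - rho_f) * g / (9 * eta)
v = 2 * (1.565e-07)^2 * 6264 * 9.81 / (9 * 0.00115)
v = 2.9083e-07 m/s = 290.8299 nm/s

290.8299


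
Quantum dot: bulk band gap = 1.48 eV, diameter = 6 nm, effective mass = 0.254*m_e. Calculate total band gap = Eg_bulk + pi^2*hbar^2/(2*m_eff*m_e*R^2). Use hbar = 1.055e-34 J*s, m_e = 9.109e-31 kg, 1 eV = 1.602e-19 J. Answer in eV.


Radius R = 6/2 nm = 3e-09 m
Confinement energy dE = pi^2 * hbar^2 / (2 * m_eff * m_e * R^2)
dE = pi^2 * (1.055e-34)^2 / (2 * 0.254 * 9.109e-31 * (3e-09)^2) J, divided by 1.602e-19 J/eV
dE = 0.1647 eV
Total band gap = E_g(bulk) + dE = 1.48 + 0.1647 = 1.6447 eV

1.6447


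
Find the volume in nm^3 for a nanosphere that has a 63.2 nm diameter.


Radius r = 63.2/2 = 31.6 nm
Volume V = (4/3) * pi * r^3
V = (4/3) * pi * (31.6)^3
V = 132175.16 nm^3

132175.16


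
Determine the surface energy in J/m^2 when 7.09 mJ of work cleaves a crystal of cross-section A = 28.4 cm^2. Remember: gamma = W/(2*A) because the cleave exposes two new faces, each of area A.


Convert: A = 28.4 cm^2 = 0.00284 m^2, W = 7.09 mJ = 0.00709 J
Cleaving exposes two faces of area A, so total new surface = 2*A and gamma = W / (2*A)
gamma = 0.00709 / (2 * 0.00284)
gamma = 1.248 J/m^2

1.248


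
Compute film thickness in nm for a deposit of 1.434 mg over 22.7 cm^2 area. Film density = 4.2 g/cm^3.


Convert: m = 1.434 mg = 1.4340e-06 kg, A = 22.7 cm^2 = 2.2700e-03 m^2, rho = 4.2 g/cm^3 = 4200 kg/m^3
t = m / (A * rho)
t = 1.4340e-06 / (2.2700e-03 * 4200)
t = 1.5041e-07 m = 150.4 nm

150.4


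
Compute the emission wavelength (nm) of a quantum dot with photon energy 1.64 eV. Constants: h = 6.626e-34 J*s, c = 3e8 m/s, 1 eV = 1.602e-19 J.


Convert energy: E = 1.64 eV = 1.64 * 1.602e-19 = 2.62728e-19 J
lambda = h*c / E = 6.626e-34 * 3e8 / 2.62728e-19
lambda = 7.566e-07 m = 756.6 nm

756.6


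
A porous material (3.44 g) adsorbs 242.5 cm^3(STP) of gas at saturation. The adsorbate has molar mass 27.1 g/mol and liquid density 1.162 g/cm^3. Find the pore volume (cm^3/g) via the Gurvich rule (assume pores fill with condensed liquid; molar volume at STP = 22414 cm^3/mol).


Moles adsorbed n = V_ads / 22414 = 242.5 / 22414 = 1.081913e-02 mol
Liquid volume V_liq = n * M / rho_liq = 1.081913e-02 * 27.1 / 1.162 = 0.25232 cm^3
Specific pore volume V_pore = V_liq / m_sample = 0.25232 / 3.44
V_pore = 0.0733 cm^3/g

0.0733


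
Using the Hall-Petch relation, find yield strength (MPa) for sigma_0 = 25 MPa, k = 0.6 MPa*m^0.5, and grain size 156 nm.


d = 156 nm = 1.56e-07 m
sqrt(d) = 0.0003949684
Hall-Petch contribution = k / sqrt(d) = 0.6 / 0.0003949684 = 1519.1 MPa
sigma = sigma_0 + k/sqrt(d) = 25 + 1519.1 = 1544.1 MPa

1544.1


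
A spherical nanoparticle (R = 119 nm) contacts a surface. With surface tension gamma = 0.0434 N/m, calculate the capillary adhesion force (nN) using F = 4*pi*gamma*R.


Convert radius: R = 119 nm = 1.19e-07 m
F = 4 * pi * gamma * R
F = 4 * pi * 0.0434 * 1.19e-07
F = 6.49003e-08 N = 64.9003 nN

64.9003


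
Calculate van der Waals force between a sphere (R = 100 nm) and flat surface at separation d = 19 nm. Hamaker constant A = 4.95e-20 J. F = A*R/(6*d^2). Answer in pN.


Convert to SI: R = 100 nm = 1e-07 m, d = 19 nm = 1.9e-08 m
F = A * R / (6 * d^2)
F = 4.95e-20 * 1e-07 / (6 * (1.9e-08)^2)
F = 2.28532e-12 N = 2.285 pN

2.285


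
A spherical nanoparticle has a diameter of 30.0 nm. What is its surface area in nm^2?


Radius r = 30.0/2 = 15 nm
Surface area SA = 4 * pi * r^2
SA = 4 * pi * (15)^2
SA = 2827.43 nm^2

2827.43


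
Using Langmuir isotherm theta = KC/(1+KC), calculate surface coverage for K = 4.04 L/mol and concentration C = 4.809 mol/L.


Langmuir isotherm: theta = K*C / (1 + K*C)
K*C = 4.04 * 4.809 = 19.42836
theta = 19.42836 / (1 + 19.42836) = 19.42836 / 20.42836
theta = 0.951

0.951


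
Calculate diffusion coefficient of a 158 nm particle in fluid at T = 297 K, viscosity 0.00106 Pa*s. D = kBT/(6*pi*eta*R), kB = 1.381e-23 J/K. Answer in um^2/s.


Radius R = 158/2 = 79 nm = 7.9e-08 m
D = kB*T / (6*pi*eta*R)
D = 1.381e-23 * 297 / (6 * pi * 0.00106 * 7.9e-08)
D = 2.59846e-12 m^2/s = 2.598 um^2/s

2.598


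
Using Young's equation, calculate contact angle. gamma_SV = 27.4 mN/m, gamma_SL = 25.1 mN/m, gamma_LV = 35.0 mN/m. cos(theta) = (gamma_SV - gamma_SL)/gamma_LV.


cos(theta) = (gamma_SV - gamma_SL) / gamma_LV
cos(theta) = (27.4 - 25.1) / 35.0
cos(theta) = 0.065714
theta = arccos(0.065714) = 86.23 degrees

86.23


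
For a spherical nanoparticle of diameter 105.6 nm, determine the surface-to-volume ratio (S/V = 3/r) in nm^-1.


Radius r = 105.6/2 = 52.8 nm
S/V = 3 / r = 3 / 52.8
S/V = 0.0568 nm^-1

0.0568


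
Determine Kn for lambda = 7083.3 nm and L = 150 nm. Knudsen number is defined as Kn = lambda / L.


Knudsen number Kn = lambda / L
Kn = 7083.3 / 150
Kn = 47.222

47.222


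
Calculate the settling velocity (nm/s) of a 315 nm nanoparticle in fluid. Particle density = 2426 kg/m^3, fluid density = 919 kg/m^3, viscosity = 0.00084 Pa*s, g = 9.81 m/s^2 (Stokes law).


Radius R = 315/2 nm = 1.575e-07 m
Density difference = 2426 - 919 = 1507 kg/m^3
v = 2 * R^2 * (rho_p - rho_f) * g / (9 * eta)
v = 2 * (1.575e-07)^2 * 1507 * 9.81 / (9 * 0.00084)
v = 9.70178e-08 m/s = 97.0178 nm/s

97.0178


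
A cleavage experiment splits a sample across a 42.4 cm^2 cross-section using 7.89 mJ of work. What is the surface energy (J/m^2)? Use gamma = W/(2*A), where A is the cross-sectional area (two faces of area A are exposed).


Convert: A = 42.4 cm^2 = 0.00424 m^2, W = 7.89 mJ = 0.00789 J
Cleaving exposes two faces of area A, so total new surface = 2*A and gamma = W / (2*A)
gamma = 0.00789 / (2 * 0.00424)
gamma = 0.93 J/m^2

0.93


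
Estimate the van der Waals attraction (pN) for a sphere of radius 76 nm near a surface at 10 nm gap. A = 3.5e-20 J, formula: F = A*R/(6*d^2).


Convert to SI: R = 76 nm = 7.6e-08 m, d = 10 nm = 1e-08 m
F = A * R / (6 * d^2)
F = 3.5e-20 * 7.6e-08 / (6 * (1e-08)^2)
F = 4.43333e-12 N = 4.433 pN

4.433


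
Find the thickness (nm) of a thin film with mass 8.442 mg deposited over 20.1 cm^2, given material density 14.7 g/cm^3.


Convert: m = 8.442 mg = 8.4420e-06 kg, A = 20.1 cm^2 = 2.0100e-03 m^2, rho = 14.7 g/cm^3 = 14700 kg/m^3
t = m / (A * rho)
t = 8.4420e-06 / (2.0100e-03 * 14700)
t = 2.8571e-07 m = 285.7 nm

285.7


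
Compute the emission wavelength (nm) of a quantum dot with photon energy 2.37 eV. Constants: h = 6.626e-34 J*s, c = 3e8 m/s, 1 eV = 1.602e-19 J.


Convert energy: E = 2.37 eV = 2.37 * 1.602e-19 = 3.79674e-19 J
lambda = h*c / E = 6.626e-34 * 3e8 / 3.79674e-19
lambda = 5.23554e-07 m = 523.6 nm

523.6


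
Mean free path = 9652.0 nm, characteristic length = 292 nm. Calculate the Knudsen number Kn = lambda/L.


Knudsen number Kn = lambda / L
Kn = 9652.0 / 292
Kn = 33.0548

33.0548


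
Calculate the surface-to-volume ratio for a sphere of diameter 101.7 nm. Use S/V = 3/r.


Radius r = 101.7/2 = 50.85 nm
S/V = 3 / r = 3 / 50.85
S/V = 0.059 nm^-1

0.059


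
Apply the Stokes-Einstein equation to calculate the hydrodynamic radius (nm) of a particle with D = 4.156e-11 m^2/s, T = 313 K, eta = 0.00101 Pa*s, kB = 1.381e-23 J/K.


Stokes-Einstein: R = kB*T / (6*pi*eta*D)
R = 1.381e-23 * 313 / (6 * pi * 0.00101 * 4.156e-11)
R = 5.46311e-09 m = 5.46 nm

5.46


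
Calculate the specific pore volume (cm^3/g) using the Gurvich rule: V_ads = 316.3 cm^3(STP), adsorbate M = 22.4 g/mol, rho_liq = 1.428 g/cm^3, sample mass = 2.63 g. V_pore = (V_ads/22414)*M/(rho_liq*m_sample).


Moles adsorbed n = V_ads / 22414 = 316.3 / 22414 = 1.411172e-02 mol
Liquid volume V_liq = n * M / rho_liq = 1.411172e-02 * 22.4 / 1.428 = 0.22136 cm^3
Specific pore volume V_pore = V_liq / m_sample = 0.22136 / 2.63
V_pore = 0.0842 cm^3/g

0.0842


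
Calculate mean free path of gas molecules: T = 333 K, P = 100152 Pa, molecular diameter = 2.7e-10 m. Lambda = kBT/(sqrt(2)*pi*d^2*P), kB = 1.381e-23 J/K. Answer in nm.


Mean free path: lambda = kB*T / (sqrt(2) * pi * d^2 * P)
lambda = 1.381e-23 * 333 / (sqrt(2) * pi * (2.7e-10)^2 * 100152)
lambda = 1.41771e-07 m
lambda = 141.77 nm

141.77


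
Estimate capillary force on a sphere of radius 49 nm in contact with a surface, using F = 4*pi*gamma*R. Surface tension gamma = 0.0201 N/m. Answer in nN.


Convert radius: R = 49 nm = 4.9e-08 m
F = 4 * pi * gamma * R
F = 4 * pi * 0.0201 * 4.9e-08
F = 1.23766e-08 N = 12.3766 nN

12.3766


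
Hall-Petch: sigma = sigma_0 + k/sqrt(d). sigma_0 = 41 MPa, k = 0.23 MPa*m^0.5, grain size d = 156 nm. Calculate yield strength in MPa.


d = 156 nm = 1.56e-07 m
sqrt(d) = 0.0003949684
Hall-Petch contribution = k / sqrt(d) = 0.23 / 0.0003949684 = 582.3 MPa
sigma = sigma_0 + k/sqrt(d) = 41 + 582.3 = 623.3 MPa

623.3


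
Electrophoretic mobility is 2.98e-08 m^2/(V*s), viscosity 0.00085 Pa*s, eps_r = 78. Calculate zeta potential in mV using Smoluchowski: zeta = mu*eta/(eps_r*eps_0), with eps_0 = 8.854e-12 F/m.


Smoluchowski equation: zeta = mu * eta / (eps_r * eps_0)
zeta = 2.98e-08 * 0.00085 / (78 * 8.854e-12)
zeta = 0.036678 V = 36.68 mV

36.68


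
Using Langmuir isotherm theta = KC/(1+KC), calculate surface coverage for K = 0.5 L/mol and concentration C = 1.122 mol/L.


Langmuir isotherm: theta = K*C / (1 + K*C)
K*C = 0.5 * 1.122 = 0.561
theta = 0.561 / (1 + 0.561) = 0.561 / 1.561
theta = 0.3594

0.3594


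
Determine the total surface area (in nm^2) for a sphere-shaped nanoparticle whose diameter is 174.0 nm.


Radius r = 174.0/2 = 87 nm
Surface area SA = 4 * pi * r^2
SA = 4 * pi * (87)^2
SA = 95114.86 nm^2

95114.86


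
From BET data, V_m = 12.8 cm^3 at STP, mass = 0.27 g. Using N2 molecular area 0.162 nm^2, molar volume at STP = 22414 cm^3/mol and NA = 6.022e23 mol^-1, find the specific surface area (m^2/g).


Number of moles in monolayer = V_m / 22414 = 12.8 / 22414 = 0.00057107
Number of molecules = moles * NA = 0.00057107 * 6.022e23
SA = molecules * sigma / mass
SA = (12.8 / 22414) * 6.022e23 * 0.162e-18 / 0.27
SA = 206.3 m^2/g

206.3


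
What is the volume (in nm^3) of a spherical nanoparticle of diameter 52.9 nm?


Radius r = 52.9/2 = 26.45 nm
Volume V = (4/3) * pi * r^3
V = (4/3) * pi * (26.45)^3
V = 77511.41 nm^3

77511.41


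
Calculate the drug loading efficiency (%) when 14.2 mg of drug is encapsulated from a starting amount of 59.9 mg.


Drug loading efficiency = (drug loaded / drug initial) * 100
DLE = 14.2 / 59.9 * 100
DLE = 0.2371 * 100
DLE = 23.71%

23.71


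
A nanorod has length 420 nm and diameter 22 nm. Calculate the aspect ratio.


Aspect ratio AR = length / diameter
AR = 420 / 22
AR = 19.09

19.09


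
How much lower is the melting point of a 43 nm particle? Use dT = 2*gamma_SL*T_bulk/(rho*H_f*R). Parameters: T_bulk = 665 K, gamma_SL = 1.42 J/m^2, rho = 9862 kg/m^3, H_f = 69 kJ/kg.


Radius R = 43/2 = 21.5 nm = 2.15e-08 m
Convert H_f = 69 kJ/kg = 69000 J/kg
dT = 2 * gamma_SL * T_bulk / (rho * H_f * R)
dT = 2 * 1.42 * 665 / (9862 * 69000 * 2.15e-08)
dT = 129.1 K

129.1


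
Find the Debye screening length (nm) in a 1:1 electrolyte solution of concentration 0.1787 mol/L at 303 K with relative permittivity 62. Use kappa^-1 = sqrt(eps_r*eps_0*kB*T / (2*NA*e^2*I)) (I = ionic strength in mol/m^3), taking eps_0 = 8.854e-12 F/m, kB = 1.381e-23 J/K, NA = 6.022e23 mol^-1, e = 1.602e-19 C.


Ionic strength I = 0.1787 * 1^2 * 1000 = 178.7 mol/m^3
kappa^-1 = sqrt(62 * 8.854e-12 * 1.381e-23 * 303 / (2 * 6.022e23 * (1.602e-19)^2 * 178.7))
kappa^-1 = 0.645 nm

0.645


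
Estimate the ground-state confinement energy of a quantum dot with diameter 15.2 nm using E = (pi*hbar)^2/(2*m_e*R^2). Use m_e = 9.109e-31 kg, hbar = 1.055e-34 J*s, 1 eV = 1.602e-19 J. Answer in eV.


Radius R = 15.2/2 = 7.6 nm = 7.6e-09 m
E = (pi * 1.055e-34)^2 / (2 * 9.109e-31 * (7.6e-09)^2)
E(J) = 1.04394e-21
E = E(J) / 1.602e-19 = 0.0065 eV

0.0065


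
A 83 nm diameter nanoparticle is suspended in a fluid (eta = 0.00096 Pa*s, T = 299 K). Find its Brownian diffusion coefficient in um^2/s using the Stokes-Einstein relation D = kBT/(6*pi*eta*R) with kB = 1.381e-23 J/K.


Radius R = 83/2 = 41.5 nm = 4.15e-08 m
D = kB*T / (6*pi*eta*R)
D = 1.381e-23 * 299 / (6 * pi * 0.00096 * 4.15e-08)
D = 5.4985e-12 m^2/s = 5.499 um^2/s

5.499


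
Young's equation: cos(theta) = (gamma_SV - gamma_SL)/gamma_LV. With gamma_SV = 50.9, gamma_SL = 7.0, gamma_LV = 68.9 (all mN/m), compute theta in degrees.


cos(theta) = (gamma_SV - gamma_SL) / gamma_LV
cos(theta) = (50.9 - 7.0) / 68.9
cos(theta) = 0.637155
theta = arccos(0.637155) = 50.42 degrees

50.42


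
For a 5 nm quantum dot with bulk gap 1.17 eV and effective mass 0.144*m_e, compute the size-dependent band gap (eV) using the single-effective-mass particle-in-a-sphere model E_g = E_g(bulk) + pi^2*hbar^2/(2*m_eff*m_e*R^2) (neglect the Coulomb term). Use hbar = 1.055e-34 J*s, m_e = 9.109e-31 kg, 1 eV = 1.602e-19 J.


Radius R = 5/2 nm = 2.5e-09 m
Confinement energy dE = pi^2 * hbar^2 / (2 * m_eff * m_e * R^2)
dE = pi^2 * (1.055e-34)^2 / (2 * 0.144 * 9.109e-31 * (2.5e-09)^2) J, divided by 1.602e-19 J/eV
dE = 0.4182 eV
Total band gap = E_g(bulk) + dE = 1.17 + 0.4182 = 1.5882 eV

1.5882


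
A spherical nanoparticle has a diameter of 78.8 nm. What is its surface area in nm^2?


Radius r = 78.8/2 = 39.4 nm
Surface area SA = 4 * pi * r^2
SA = 4 * pi * (39.4)^2
SA = 19507.53 nm^2

19507.53


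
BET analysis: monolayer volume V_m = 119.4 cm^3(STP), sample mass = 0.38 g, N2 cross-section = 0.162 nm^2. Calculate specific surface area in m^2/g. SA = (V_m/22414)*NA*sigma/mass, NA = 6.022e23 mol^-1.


Number of moles in monolayer = V_m / 22414 = 119.4 / 22414 = 0.00532703
Number of molecules = moles * NA = 0.00532703 * 6.022e23
SA = molecules * sigma / mass
SA = (119.4 / 22414) * 6.022e23 * 0.162e-18 / 0.38
SA = 1367.6 m^2/g

1367.6


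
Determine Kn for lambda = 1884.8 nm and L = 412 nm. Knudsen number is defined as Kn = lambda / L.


Knudsen number Kn = lambda / L
Kn = 1884.8 / 412
Kn = 4.5748

4.5748


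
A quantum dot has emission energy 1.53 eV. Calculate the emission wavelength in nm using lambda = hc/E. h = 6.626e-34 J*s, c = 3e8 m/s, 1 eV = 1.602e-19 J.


Convert energy: E = 1.53 eV = 1.53 * 1.602e-19 = 2.45106e-19 J
lambda = h*c / E = 6.626e-34 * 3e8 / 2.45106e-19
lambda = 8.10996e-07 m = 811.0 nm

811.0


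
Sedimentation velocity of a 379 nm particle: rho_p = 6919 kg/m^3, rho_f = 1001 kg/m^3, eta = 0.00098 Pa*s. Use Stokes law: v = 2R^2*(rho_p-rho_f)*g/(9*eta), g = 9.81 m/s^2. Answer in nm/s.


Radius R = 379/2 nm = 1.895e-07 m
Density difference = 6919 - 1001 = 5918 kg/m^3
v = 2 * R^2 * (rho_p - rho_f) * g / (9 * eta)
v = 2 * (1.895e-07)^2 * 5918 * 9.81 / (9 * 0.00098)
v = 4.72742e-07 m/s = 472.7416 nm/s

472.7416


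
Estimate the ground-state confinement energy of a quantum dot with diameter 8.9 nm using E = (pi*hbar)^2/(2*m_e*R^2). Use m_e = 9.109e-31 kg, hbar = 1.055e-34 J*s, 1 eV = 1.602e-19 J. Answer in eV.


Radius R = 8.9/2 = 4.45 nm = 4.45e-09 m
E = (pi * 1.055e-34)^2 / (2 * 9.109e-31 * (4.45e-09)^2)
E(J) = 3.04498e-21
E = E(J) / 1.602e-19 = 0.019 eV

0.019


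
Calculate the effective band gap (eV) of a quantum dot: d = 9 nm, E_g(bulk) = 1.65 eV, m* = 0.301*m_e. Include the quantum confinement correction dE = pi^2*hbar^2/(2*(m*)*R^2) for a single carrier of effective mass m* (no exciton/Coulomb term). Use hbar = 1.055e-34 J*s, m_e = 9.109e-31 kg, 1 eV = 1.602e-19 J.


Radius R = 9/2 nm = 4.5e-09 m
Confinement energy dE = pi^2 * hbar^2 / (2 * m_eff * m_e * R^2)
dE = pi^2 * (1.055e-34)^2 / (2 * 0.301 * 9.109e-31 * (4.5e-09)^2) J, divided by 1.602e-19 J/eV
dE = 0.0618 eV
Total band gap = E_g(bulk) + dE = 1.65 + 0.0618 = 1.7118 eV

1.7118
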